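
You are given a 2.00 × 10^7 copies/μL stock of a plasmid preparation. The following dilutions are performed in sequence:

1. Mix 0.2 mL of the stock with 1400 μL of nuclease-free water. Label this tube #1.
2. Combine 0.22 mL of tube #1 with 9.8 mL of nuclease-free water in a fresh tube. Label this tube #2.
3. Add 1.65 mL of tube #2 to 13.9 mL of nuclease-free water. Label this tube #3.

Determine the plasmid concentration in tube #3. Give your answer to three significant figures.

5.82 × 10^3 copies/μL

Step 1: 0.2 mL + 1400 μL = 1.6 mL total → factor 1.6/0.2 = 8
Step 2: 0.22 mL + 9.8 mL = 10.02 mL total → factor 10.02/0.22 = 45.545
Step 3: 1.65 mL + 13.9 mL = 15.55 mL total → factor 15.55/1.65 = 9.4242
Overall dilution factor = 8 × 45.545 × 9.4242 = 3433.9
Final = 2.00 × 10^7 copies/μL / 3433.9 = 5.82 × 10^3 copies/μL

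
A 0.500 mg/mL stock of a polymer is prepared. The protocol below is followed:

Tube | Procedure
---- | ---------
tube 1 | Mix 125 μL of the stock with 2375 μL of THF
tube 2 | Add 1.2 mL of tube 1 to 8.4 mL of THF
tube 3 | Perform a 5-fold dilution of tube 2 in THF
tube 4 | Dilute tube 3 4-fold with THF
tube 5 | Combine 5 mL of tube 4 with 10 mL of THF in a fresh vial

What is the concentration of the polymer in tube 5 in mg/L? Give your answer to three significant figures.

Step 1: 125 μL + 2375 μL = 2500 μL total → factor 2500/125 = 20
Step 2: 1.2 mL + 8.4 mL = 9.6 mL total → factor 9.6/1.2 = 8
Step 3: 5-fold → factor 5
Step 4: 4-fold → factor 4
Step 5: 5 mL + 10 mL = 15 mL total → factor 15/5 = 3
Dilution factor through tube 5 = 20 × 8 × 5 × 4 × 3 = 9600
[tube 5] = 0.500 mg/mL / 9600 = 5.208 × 10^-5 mg/mL = 0.0521 mg/L

0.0521 mg/L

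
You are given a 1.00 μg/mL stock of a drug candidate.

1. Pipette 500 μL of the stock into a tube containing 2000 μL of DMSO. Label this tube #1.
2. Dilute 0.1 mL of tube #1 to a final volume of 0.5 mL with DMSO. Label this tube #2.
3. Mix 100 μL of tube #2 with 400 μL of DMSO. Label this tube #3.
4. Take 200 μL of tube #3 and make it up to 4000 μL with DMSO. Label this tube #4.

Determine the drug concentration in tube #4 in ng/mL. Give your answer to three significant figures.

0.400 ng/mL

Step 1: 500 μL + 2000 μL = 2500 μL total → factor 2500/500 = 5
Step 2: 0.1 mL brought to 0.5 mL → factor 0.5/0.1 = 5
Step 3: 100 μL + 400 μL = 500 μL total → factor 500/100 = 5
Step 4: 200 μL brought to 4000 μL → factor 4000/200 = 20
Overall dilution factor = 5 × 5 × 5 × 20 = 2500
Final = 1.00 μg/mL / 2500 = 0.0004000 μg/mL = 0.400 ng/mL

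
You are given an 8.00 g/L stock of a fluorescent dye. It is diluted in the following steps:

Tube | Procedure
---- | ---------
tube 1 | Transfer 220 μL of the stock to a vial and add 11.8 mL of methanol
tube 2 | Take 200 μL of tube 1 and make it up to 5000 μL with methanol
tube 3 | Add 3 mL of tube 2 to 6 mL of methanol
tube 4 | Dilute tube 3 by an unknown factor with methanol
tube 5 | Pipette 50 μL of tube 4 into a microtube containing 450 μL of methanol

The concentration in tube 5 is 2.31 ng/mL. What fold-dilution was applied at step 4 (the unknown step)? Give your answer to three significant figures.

Step 1: 220 μL + 11.8 mL = 12020 μL total → factor 12020/220 = 54.636
Step 2: 200 μL brought to 5000 μL → factor 5000/200 = 25
Step 3: 3 mL + 6 mL = 9 mL total → factor 9/3 = 3
Step 4: unknown factor x
Step 5: 50 μL + 450 μL = 500 μL total → factor 500/50 = 10
Product of known-step factors = 40977
Overall factor = 8.00 g/L / (2.31 ng/mL) = 3.4632 × 10^6
x = 3.4632 × 10^6 / 40977 = 84.5

84.5-fold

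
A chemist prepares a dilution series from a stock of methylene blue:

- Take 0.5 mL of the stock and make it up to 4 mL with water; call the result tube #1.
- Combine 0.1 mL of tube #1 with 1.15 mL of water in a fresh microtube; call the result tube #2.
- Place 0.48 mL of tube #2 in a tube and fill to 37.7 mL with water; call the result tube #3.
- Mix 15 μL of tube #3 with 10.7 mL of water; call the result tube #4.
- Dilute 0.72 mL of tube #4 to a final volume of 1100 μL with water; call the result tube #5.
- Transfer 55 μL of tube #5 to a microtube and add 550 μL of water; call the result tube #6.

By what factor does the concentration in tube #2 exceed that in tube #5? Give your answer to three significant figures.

8.57 × 10^4

Step 1: 0.5 mL brought to 4 mL → factor 4/0.5 = 8
Step 2: 0.1 mL + 1.15 mL = 1.25 mL total → factor 1.25/0.1 = 12.5
Step 3: 0.48 mL brought to 37.7 mL → factor 37.7/0.48 = 78.542
Step 4: 15 μL + 10.7 mL = 10715 μL total → factor 10715/15 = 714.33
Step 5: 0.72 mL brought to 1100 μL → factor 1.1/0.72 = 1.5278
Dilution factor to tube #2 = 100; to tube #5 = 8.5716 × 10^6
[tube #2]/[tube #5] = (factor to tube #5)/(factor to tube #2) = 8.5716 × 10^6/100 = 8.57 × 10^4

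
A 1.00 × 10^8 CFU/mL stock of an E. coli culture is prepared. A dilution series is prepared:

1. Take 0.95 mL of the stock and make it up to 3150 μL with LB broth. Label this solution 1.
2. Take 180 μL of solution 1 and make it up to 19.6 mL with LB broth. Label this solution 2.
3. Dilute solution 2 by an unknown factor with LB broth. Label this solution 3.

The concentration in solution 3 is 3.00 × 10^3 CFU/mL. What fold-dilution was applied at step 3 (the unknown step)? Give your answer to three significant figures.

Step 1: 0.95 mL brought to 3150 μL → factor 3.15/0.95 = 3.3158
Step 2: 180 μL brought to 19.6 mL → factor 19600/180 = 108.89
Step 3: unknown factor x
Product of known-step factors = 361.05
Overall factor = 1.00 × 10^8 CFU/mL / (3.00 × 10^3 CFU/mL) = 33333
x = 33333 / 361.05 = 92.3

92.3-fold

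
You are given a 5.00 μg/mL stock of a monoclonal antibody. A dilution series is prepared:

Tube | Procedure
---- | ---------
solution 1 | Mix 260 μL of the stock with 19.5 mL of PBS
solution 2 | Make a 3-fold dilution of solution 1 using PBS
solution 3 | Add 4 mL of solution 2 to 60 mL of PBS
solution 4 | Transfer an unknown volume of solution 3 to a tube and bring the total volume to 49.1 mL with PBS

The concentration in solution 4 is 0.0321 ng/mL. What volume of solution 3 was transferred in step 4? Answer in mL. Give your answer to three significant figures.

1.15 mL

Step 1: 260 μL + 19.5 mL = 19760 μL total → factor 19760/260 = 76
Step 2: 3-fold → factor 3
Step 3: 4 mL + 60 mL = 64 mL total → factor 64/4 = 16
Step 4: v brought to 49.1 mL → factor = 49.1 mL/v
Product of known-step factors = 3648
Overall factor = 5.00 μg/mL / (0.0321 ng/mL) = 1.5576 × 10^5
Step-4 factor = 1.5576 × 10^5 / 3648 = 42.698
v = 49.1 mL / 42.698 = 1.15 mL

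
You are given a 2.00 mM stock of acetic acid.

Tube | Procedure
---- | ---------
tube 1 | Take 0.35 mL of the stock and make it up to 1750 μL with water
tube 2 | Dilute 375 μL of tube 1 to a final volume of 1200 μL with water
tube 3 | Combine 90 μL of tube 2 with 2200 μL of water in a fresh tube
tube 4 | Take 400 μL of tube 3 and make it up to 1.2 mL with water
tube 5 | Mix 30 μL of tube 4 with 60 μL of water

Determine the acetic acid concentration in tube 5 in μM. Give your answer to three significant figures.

0.546 μM

Step 1: 0.35 mL brought to 1750 μL → factor 1.75/0.35 = 5
Step 2: 375 μL brought to 1200 μL → factor 1200/375 = 3.2
Step 3: 90 μL + 2200 μL = 2290 μL total → factor 2290/90 = 25.444
Step 4: 400 μL brought to 1.2 mL → factor 1200/400 = 3
Step 5: 30 μL + 60 μL = 90 μL total → factor 90/30 = 3
Overall dilution factor = 5 × 3.2 × 25.444 × 3 × 3 = 3664
Final = 2.00 mM / 3664 = 0.0005459 mM = 0.546 μM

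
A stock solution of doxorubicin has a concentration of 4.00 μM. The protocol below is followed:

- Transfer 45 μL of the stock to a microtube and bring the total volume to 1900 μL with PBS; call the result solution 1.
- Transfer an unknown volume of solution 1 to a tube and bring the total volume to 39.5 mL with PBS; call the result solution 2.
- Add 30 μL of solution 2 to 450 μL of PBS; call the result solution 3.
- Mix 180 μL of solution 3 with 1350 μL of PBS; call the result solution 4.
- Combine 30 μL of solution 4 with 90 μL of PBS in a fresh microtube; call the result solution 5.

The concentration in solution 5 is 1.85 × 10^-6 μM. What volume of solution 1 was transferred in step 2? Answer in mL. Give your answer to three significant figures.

0.420 mL

Step 1: 45 μL brought to 1900 μL → factor 1900/45 = 42.222
Step 2: v brought to 39.5 mL → factor = 39.5 mL/v
Step 3: 30 μL + 450 μL = 480 μL total → factor 480/30 = 16
Step 4: 180 μL + 1350 μL = 1530 μL total → factor 1530/180 = 8.5
Step 5: 30 μL + 90 μL = 120 μL total → factor 120/30 = 4
Product of known-step factors = 22969
Overall factor = 4.00 μM / (1.85 × 10^-6 μM) = 2.1622 × 10^6
Step-2 factor = 2.1622 × 10^6 / 22969 = 94.134
v = 39.5 mL / 94.134 = 0.420 mL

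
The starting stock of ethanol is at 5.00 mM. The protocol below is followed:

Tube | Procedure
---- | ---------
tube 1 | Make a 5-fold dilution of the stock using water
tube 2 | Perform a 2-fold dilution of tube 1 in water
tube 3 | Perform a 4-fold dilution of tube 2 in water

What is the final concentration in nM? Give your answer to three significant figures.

Step 1: 5-fold → factor 5
Step 2: 2-fold → factor 2
Step 3: 4-fold → factor 4
Overall dilution factor = 5 × 2 × 4 = 40
Final = 5.00 mM / 40 = 0.1250 mM = 1.25 × 10^5 nM

1.25 × 10^5 nM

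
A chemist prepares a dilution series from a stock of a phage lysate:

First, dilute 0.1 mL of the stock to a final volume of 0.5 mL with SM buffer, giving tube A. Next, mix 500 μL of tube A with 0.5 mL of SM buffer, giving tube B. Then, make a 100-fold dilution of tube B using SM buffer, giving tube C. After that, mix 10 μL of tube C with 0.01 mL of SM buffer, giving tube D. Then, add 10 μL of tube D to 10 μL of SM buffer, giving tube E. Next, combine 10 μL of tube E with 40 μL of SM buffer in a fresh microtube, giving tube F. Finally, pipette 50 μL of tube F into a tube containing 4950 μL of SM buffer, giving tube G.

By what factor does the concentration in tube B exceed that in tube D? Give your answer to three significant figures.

200

Step 1: 0.1 mL brought to 0.5 mL → factor 0.5/0.1 = 5
Step 2: 500 μL + 0.5 mL = 1000 μL total → factor 1000/500 = 2
Step 3: 100-fold → factor 100
Step 4: 10 μL + 0.01 mL = 20 μL total → factor 20/10 = 2
Dilution factor to tube B = 10; to tube D = 2000
[tube B]/[tube D] = (factor to tube D)/(factor to tube B) = 2000/10 = 200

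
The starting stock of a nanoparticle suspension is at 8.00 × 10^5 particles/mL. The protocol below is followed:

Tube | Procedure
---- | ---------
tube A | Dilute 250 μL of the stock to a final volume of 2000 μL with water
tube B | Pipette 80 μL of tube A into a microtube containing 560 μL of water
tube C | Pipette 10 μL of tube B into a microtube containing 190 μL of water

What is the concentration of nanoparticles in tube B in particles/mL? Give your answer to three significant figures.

1.25 × 10^4 particles/mL

Step 1: 250 μL brought to 2000 μL → factor 2000/250 = 8
Step 2: 80 μL + 560 μL = 640 μL total → factor 640/80 = 8
Dilution factor through tube B = 8 × 8 = 64
[tube B] = 8.00 × 10^5 particles/mL / 64 = 1.25 × 10^4 particles/mL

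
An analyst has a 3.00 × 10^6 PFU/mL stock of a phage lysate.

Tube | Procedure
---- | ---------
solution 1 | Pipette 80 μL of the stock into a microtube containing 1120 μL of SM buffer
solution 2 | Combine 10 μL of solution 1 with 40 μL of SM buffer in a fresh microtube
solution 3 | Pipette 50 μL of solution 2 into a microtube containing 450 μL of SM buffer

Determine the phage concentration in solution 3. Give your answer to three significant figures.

Step 1: 80 μL + 1120 μL = 1200 μL total → factor 1200/80 = 15
Step 2: 10 μL + 40 μL = 50 μL total → factor 50/10 = 5
Step 3: 50 μL + 450 μL = 500 μL total → factor 500/50 = 10
Overall dilution factor = 15 × 5 × 10 = 750
Final = 3.00 × 10^6 PFU/mL / 750 = 4.00 × 10^3 PFU/mL

4.00 × 10^3 PFU/mL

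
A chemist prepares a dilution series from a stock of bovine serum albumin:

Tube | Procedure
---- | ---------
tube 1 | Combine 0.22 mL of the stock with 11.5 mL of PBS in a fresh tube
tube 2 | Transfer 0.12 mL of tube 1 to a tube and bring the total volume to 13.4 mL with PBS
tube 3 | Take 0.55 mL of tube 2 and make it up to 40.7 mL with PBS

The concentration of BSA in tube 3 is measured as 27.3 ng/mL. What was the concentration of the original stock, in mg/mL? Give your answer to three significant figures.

12.0 mg/mL

Step 1: 0.22 mL + 11.5 mL = 11.72 mL total → factor 11.72/0.22 = 53.273
Step 2: 0.12 mL brought to 13.4 mL → factor 13.4/0.12 = 111.67
Step 3: 0.55 mL brought to 40.7 mL → factor 40.7/0.55 = 74
Overall dilution factor = 53.273 × 111.67 × 74 = 4.4021 × 10^5
Stock = 27.3 ng/mL × 4.4021 × 10^5 = 1.202 × 10^7 ng/mL = 12.0 mg/mL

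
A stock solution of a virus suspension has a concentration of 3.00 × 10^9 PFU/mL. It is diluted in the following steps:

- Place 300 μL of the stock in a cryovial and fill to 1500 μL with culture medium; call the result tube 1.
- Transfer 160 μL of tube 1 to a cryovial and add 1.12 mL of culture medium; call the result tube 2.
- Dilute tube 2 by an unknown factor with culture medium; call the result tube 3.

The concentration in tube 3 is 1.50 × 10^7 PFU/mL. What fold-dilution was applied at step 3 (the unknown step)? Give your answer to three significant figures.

5.00-fold

Step 1: 300 μL brought to 1500 μL → factor 1500/300 = 5
Step 2: 160 μL + 1.12 mL = 1280 μL total → factor 1280/160 = 8
Step 3: unknown factor x
Product of known-step factors = 40
Overall factor = 3.00 × 10^9 PFU/mL / (1.50 × 10^7 PFU/mL) = 200
x = 200 / 40 = 5.00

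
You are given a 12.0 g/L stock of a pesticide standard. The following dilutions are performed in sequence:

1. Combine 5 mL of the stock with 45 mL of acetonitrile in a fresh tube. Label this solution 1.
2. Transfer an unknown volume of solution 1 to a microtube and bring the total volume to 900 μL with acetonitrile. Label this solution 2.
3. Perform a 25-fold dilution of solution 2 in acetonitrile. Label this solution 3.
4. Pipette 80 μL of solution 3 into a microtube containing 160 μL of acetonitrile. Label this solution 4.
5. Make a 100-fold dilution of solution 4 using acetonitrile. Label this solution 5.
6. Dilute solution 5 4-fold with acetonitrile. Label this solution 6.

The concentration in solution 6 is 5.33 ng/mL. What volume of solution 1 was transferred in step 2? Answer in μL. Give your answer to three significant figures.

120 μL

Step 1: 5 mL + 45 mL = 50 mL total → factor 50/5 = 10
Step 2: v brought to 900 μL → factor = 900 μL/v
Step 3: 25-fold → factor 25
Step 4: 80 μL + 160 μL = 240 μL total → factor 240/80 = 3
Step 5: 100-fold → factor 100
Step 6: 4-fold → factor 4
Product of known-step factors = 3 × 10^5
Overall factor = 12.0 g/L / (5.33 ng/mL) = 2.2514 × 10^6
Step-2 factor = 2.2514 × 10^6 / 3 × 10^5 = 7.5047
v = 900 μL / 7.5047 = 120 μL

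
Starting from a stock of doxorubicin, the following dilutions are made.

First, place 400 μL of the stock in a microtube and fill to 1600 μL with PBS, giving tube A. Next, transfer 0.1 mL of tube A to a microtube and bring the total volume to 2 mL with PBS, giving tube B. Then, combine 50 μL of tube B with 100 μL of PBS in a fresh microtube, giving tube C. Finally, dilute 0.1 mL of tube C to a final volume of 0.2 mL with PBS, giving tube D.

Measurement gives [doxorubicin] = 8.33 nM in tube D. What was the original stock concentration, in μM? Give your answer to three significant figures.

4.00 μM

Step 1: 400 μL brought to 1600 μL → factor 1600/400 = 4
Step 2: 0.1 mL brought to 2 mL → factor 2/0.1 = 20
Step 3: 50 μL + 100 μL = 150 μL total → factor 150/50 = 3
Step 4: 0.1 mL brought to 0.2 mL → factor 0.2/0.1 = 2
Overall dilution factor = 4 × 20 × 3 × 2 = 480
Stock = 8.33 nM × 480 = 3998 nM = 4.00 μM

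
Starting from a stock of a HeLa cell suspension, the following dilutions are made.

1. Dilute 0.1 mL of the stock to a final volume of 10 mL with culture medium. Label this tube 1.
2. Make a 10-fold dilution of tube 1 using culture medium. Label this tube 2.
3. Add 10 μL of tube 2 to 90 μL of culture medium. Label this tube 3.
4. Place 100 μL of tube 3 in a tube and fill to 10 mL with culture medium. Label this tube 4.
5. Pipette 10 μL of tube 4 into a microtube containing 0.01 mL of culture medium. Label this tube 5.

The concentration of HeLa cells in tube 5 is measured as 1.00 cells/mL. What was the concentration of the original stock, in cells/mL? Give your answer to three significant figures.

Step 1: 0.1 mL brought to 10 mL → factor 10/0.1 = 100
Step 2: 10-fold → factor 10
Step 3: 10 μL + 90 μL = 100 μL total → factor 100/10 = 10
Step 4: 100 μL brought to 10 mL → factor 10000/100 = 100
Step 5: 10 μL + 0.01 mL = 20 μL total → factor 20/10 = 2
Overall dilution factor = 100 × 10 × 10 × 100 × 2 = 2 × 10^6
Stock = 1.00 cells/mL × 2 × 10^6 = 2.00 × 10^6 cells/mL

2.00 × 10^6 cells/mL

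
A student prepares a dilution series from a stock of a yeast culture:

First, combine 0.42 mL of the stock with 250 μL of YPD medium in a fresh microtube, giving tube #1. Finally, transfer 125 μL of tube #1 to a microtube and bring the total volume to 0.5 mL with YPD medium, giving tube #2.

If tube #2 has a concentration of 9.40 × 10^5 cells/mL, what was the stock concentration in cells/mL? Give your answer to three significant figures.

6.00 × 10^6 cells/mL

Step 1: 0.42 mL + 250 μL = 0.67 mL total → factor 0.67/0.42 = 1.5952
Step 2: 125 μL brought to 0.5 mL → factor 500/125 = 4
Overall dilution factor = 1.5952 × 4 = 6.381
Stock = 9.40 × 10^5 cells/mL × 6.381 = 6.00 × 10^6 cells/mL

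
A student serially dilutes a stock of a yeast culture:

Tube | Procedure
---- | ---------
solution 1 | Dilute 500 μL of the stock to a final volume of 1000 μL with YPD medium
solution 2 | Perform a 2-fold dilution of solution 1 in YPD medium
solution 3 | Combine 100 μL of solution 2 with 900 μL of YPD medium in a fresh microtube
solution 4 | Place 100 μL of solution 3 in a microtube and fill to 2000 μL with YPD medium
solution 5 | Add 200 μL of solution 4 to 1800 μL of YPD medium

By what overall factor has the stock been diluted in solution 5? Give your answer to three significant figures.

8.00 × 10^3

Step 1: 500 μL brought to 1000 μL → factor 1000/500 = 2
Step 2: 2-fold → factor 2
Step 3: 100 μL + 900 μL = 1000 μL total → factor 1000/100 = 10
Step 4: 100 μL brought to 2000 μL → factor 2000/100 = 20
Step 5: 200 μL + 1800 μL = 2000 μL total → factor 2000/200 = 10
Overall dilution factor = 2 × 2 × 10 × 20 × 10 = 8000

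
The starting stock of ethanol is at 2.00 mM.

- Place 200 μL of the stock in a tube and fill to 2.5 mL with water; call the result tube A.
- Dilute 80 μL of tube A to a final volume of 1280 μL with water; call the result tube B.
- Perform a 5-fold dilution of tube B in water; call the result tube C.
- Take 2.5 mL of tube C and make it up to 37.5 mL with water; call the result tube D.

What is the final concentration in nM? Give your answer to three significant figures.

133 nM

Step 1: 200 μL brought to 2.5 mL → factor 2500/200 = 12.5
Step 2: 80 μL brought to 1280 μL → factor 1280/80 = 16
Step 3: 5-fold → factor 5
Step 4: 2.5 mL brought to 37.5 mL → factor 37.5/2.5 = 15
Overall dilution factor = 12.5 × 16 × 5 × 15 = 15000
Final = 2.00 mM / 15000 = 0.0001333 mM = 133 nM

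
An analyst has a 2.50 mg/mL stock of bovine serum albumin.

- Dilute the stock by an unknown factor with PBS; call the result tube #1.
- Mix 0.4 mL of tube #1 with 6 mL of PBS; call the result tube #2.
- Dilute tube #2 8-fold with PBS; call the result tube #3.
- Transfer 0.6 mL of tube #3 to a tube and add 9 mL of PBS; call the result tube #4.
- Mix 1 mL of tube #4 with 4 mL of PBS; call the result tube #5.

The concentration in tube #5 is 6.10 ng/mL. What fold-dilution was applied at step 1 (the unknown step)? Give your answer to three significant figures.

Step 1: unknown factor x
Step 2: 0.4 mL + 6 mL = 6.4 mL total → factor 6.4/0.4 = 16
Step 3: 8-fold → factor 8
Step 4: 0.6 mL + 9 mL = 9.6 mL total → factor 9.6/0.6 = 16
Step 5: 1 mL + 4 mL = 5 mL total → factor 5/1 = 5
Product of known-step factors = 10240
Overall factor = 2.50 mg/mL / (6.10 ng/mL) = 4.0984 × 10^5
x = 4.0984 × 10^5 / 10240 = 40.0

40.0-fold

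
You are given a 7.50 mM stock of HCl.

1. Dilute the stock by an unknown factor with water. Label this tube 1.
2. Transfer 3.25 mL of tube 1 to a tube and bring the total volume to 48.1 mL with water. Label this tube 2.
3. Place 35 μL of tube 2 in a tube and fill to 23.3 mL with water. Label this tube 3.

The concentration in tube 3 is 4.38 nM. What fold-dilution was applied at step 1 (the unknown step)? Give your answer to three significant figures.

174-fold

Step 1: unknown factor x
Step 2: 3.25 mL brought to 48.1 mL → factor 48.1/3.25 = 14.8
Step 3: 35 μL brought to 23.3 mL → factor 23300/35 = 665.71
Product of known-step factors = 9852.6
Overall factor = 7.50 mM / (4.38 nM) = 1.7123 × 10^6
x = 1.7123 × 10^6 / 9852.6 = 174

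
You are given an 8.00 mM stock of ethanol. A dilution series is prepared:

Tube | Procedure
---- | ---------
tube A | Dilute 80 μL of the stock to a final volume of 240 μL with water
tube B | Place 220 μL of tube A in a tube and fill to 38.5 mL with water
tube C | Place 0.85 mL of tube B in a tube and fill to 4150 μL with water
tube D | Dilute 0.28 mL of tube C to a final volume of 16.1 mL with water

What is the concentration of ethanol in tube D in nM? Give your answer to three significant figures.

54.3 nM

Step 1: 80 μL brought to 240 μL → factor 240/80 = 3
Step 2: 220 μL brought to 38.5 mL → factor 38500/220 = 175
Step 3: 0.85 mL brought to 4150 μL → factor 4.15/0.85 = 4.8824
Step 4: 0.28 mL brought to 16.1 mL → factor 16.1/0.28 = 57.5
Overall dilution factor = 3 × 175 × 4.8824 × 57.5 = 1.4739 × 10^5
Final = 8.00 mM / 1.4739 × 10^5 = 5.428 × 10^-5 mM = 54.3 nM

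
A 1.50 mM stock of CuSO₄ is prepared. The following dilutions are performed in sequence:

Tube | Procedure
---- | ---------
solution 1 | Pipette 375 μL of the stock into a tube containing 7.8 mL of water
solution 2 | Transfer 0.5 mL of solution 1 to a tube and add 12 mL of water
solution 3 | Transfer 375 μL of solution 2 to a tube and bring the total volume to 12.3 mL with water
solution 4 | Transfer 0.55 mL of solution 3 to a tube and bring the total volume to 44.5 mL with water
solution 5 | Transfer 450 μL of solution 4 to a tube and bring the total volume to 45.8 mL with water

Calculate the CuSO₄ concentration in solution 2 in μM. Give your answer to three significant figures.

2.75 μM

Step 1: 375 μL + 7.8 mL = 8175 μL total → factor 8175/375 = 21.8
Step 2: 0.5 mL + 12 mL = 12.5 mL total → factor 12.5/0.5 = 25
Dilution factor through solution 2 = 21.8 × 25 = 545
[solution 2] = 1.50 mM / 545 = 0.002752 mM = 2.75 μM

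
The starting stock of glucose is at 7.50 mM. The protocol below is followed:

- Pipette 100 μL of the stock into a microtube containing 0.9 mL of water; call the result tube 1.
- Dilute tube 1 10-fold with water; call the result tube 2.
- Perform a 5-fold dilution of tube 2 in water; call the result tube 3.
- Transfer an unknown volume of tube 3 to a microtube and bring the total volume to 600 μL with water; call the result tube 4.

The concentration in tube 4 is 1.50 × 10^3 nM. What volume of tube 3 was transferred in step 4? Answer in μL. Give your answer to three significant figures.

60.0 μL

Step 1: 100 μL + 0.9 mL = 1000 μL total → factor 1000/100 = 10
Step 2: 10-fold → factor 10
Step 3: 5-fold → factor 5
Step 4: v brought to 600 μL → factor = 600 μL/v
Product of known-step factors = 500
Overall factor = 7.50 mM / (1.50 × 10^3 nM) = 5000
Step-4 factor = 5000 / 500 = 10
v = 600 μL / 10 = 60.0 μL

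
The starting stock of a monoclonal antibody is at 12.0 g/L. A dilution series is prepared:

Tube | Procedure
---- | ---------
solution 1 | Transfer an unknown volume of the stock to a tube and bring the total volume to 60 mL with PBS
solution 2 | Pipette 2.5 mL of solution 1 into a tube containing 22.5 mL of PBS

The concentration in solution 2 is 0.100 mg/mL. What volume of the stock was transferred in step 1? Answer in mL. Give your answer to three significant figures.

5.00 mL

Step 1: v brought to 60 mL → factor = 60 mL/v
Step 2: 2.5 mL + 22.5 mL = 25 mL total → factor 25/2.5 = 10
Product of known-step factors = 10
Overall factor = 12.0 g/L / (0.100 mg/mL) = 120
Step-1 factor = 120 / 10 = 12
v = 60 mL / 12 = 5.00 mL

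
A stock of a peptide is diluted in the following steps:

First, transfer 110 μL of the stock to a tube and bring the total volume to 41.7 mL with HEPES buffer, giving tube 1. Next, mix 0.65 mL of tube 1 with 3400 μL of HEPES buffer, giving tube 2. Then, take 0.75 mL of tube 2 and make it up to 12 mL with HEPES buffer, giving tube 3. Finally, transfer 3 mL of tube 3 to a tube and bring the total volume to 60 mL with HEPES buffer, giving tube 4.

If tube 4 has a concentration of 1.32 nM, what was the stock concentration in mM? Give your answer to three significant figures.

Step 1: 110 μL brought to 41.7 mL → factor 41700/110 = 379.09
Step 2: 0.65 mL + 3400 μL = 4.05 mL total → factor 4.05/0.65 = 6.2308
Step 3: 0.75 mL brought to 12 mL → factor 12/0.75 = 16
Step 4: 3 mL brought to 60 mL → factor 60/3 = 20
Overall dilution factor = 379.09 × 6.2308 × 16 × 20 = 7.5585 × 10^5
Stock = 1.32 nM × 7.5585 × 10^5 = 9.977 × 10^5 nM = 0.998 mM

0.998 mM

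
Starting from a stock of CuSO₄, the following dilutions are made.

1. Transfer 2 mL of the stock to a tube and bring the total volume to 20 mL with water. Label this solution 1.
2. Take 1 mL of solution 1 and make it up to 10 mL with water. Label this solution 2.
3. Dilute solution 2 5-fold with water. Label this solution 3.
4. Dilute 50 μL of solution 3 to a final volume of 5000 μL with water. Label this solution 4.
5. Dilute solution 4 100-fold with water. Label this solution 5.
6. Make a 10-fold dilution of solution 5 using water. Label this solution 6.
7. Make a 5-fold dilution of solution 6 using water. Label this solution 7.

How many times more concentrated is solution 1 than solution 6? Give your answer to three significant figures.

Step 1: 2 mL brought to 20 mL → factor 20/2 = 10
Step 2: 1 mL brought to 10 mL → factor 10/1 = 10
Step 3: 5-fold → factor 5
Step 4: 50 μL brought to 5000 μL → factor 5000/50 = 100
Step 5: 100-fold → factor 100
Step 6: 10-fold → factor 10
Dilution factor to solution 1 = 10; to solution 6 = 5 × 10^7
[solution 1]/[solution 6] = (factor to solution 6)/(factor to solution 1) = 5 × 10^7/10 = 5.00 × 10^6

5.00 × 10^6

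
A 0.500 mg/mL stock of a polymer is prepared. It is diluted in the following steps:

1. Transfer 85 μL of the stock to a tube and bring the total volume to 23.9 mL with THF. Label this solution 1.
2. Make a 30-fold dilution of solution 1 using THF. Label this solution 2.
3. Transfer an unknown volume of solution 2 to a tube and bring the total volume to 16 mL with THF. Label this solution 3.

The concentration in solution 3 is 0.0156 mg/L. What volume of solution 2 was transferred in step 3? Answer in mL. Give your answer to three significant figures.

4.21 mL

Step 1: 85 μL brought to 23.9 mL → factor 23900/85 = 281.18
Step 2: 30-fold → factor 30
Step 3: v brought to 16 mL → factor = 16 mL/v
Product of known-step factors = 8435.3
Overall factor = 0.500 mg/mL / (0.0156 mg/L) = 32051
Step-3 factor = 32051 / 8435.3 = 3.7997
v = 16 mL / 3.7997 = 4.21 mL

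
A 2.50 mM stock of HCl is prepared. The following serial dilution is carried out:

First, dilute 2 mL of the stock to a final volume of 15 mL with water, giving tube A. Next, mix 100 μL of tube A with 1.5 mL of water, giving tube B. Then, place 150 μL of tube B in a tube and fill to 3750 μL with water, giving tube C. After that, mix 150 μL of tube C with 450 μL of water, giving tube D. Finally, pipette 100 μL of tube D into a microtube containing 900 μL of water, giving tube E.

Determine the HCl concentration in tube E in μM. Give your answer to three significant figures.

Step 1: 2 mL brought to 15 mL → factor 15/2 = 7.5
Step 2: 100 μL + 1.5 mL = 1600 μL total → factor 1600/100 = 16
Step 3: 150 μL brought to 3750 μL → factor 3750/150 = 25
Step 4: 150 μL + 450 μL = 600 μL total → factor 600/150 = 4
Step 5: 100 μL + 900 μL = 1000 μL total → factor 1000/100 = 10
Overall dilution factor = 7.5 × 16 × 25 × 4 × 10 = 1.2 × 10^5
Final = 2.50 mM / 1.2 × 10^5 = 2.083 × 10^-5 mM = 0.0208 μM

0.0208 μM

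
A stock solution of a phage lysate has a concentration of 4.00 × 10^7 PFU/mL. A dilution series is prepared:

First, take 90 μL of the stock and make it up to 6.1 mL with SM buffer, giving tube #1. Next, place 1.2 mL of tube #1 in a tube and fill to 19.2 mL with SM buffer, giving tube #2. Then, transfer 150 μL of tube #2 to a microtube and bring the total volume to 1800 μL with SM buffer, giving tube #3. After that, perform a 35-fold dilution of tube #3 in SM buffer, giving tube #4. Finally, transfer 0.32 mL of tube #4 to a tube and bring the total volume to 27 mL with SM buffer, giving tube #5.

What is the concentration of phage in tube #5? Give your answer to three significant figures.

Step 1: 90 μL brought to 6.1 mL → factor 6100/90 = 67.778
Step 2: 1.2 mL brought to 19.2 mL → factor 19.2/1.2 = 16
Step 3: 150 μL brought to 1800 μL → factor 1800/150 = 12
Step 4: 35-fold → factor 35
Step 5: 0.32 mL brought to 27 mL → factor 27/0.32 = 84.375
Overall dilution factor = 67.778 × 16 × 12 × 35 × 84.375 = 3.843 × 10^7
Final = 4.00 × 10^7 PFU/mL / 3.843 × 10^7 = 1.04 PFU/mL

1.04 PFU/mL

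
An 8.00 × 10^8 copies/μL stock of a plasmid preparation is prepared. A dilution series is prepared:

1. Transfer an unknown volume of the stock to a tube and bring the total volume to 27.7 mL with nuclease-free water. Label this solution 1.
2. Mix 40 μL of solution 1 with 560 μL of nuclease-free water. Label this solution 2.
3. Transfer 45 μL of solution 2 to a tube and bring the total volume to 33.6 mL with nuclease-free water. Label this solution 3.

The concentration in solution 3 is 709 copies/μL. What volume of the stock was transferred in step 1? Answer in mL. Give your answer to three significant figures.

0.275 mL

Step 1: v brought to 27.7 mL → factor = 27.7 mL/v
Step 2: 40 μL + 560 μL = 600 μL total → factor 600/40 = 15
Step 3: 45 μL brought to 33.6 mL → factor 33600/45 = 746.67
Product of known-step factors = 11200
Overall factor = 8.00 × 10^8 copies/μL / (709 copies/μL) = 1.1283 × 10^6
Step-1 factor = 1.1283 × 10^6 / 11200 = 100.75
v = 27.7 mL / 100.75 = 0.275 mL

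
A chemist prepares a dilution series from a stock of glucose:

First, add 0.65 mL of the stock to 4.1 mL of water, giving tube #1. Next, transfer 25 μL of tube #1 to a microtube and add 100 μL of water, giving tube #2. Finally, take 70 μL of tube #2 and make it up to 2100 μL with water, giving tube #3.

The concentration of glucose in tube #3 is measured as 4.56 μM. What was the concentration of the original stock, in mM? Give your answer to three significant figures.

5.00 mM

Step 1: 0.65 mL + 4.1 mL = 4.75 mL total → factor 4.75/0.65 = 7.3077
Step 2: 25 μL + 100 μL = 125 μL total → factor 125/25 = 5
Step 3: 70 μL brought to 2100 μL → factor 2100/70 = 30
Overall dilution factor = 7.3077 × 5 × 30 = 1096.2
Stock = 4.56 μM × 1096.2 = 4998 μM = 5.00 mM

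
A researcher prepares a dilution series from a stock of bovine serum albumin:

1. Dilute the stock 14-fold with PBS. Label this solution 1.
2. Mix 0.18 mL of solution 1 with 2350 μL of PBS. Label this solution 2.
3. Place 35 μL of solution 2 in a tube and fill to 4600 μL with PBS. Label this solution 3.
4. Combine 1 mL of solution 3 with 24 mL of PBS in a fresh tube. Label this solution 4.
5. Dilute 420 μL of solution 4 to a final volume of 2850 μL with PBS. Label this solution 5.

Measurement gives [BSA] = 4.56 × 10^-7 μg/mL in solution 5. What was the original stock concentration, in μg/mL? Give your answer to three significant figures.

2.00 μg/mL

Step 1: 14-fold → factor 14
Step 2: 0.18 mL + 2350 μL = 2.53 mL total → factor 2.53/0.18 = 14.056
Step 3: 35 μL brought to 4600 μL → factor 4600/35 = 131.43
Step 4: 1 mL + 24 mL = 25 mL total → factor 25/1 = 25
Step 5: 420 μL brought to 2850 μL → factor 2850/420 = 6.7857
Overall dilution factor = 14 × 14.056 × 131.43 × 25 × 6.7857 = 4.3873 × 10^6
Stock = 4.56 × 10^-7 μg/mL × 4.3873 × 10^6 = 2.00 μg/mL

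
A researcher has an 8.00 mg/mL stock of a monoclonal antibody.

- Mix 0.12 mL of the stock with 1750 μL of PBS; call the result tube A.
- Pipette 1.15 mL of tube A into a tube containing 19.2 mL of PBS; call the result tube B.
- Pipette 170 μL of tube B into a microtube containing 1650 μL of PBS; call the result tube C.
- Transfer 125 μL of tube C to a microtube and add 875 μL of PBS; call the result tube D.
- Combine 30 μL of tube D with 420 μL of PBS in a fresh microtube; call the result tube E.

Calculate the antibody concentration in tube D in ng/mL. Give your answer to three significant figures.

339 ng/mL

Step 1: 0.12 mL + 1750 μL = 1.87 mL total → factor 1.87/0.12 = 15.583
Step 2: 1.15 mL + 19.2 mL = 20.35 mL total → factor 20.35/1.15 = 17.696
Step 3: 170 μL + 1650 μL = 1820 μL total → factor 1820/170 = 10.706
Step 4: 125 μL + 875 μL = 1000 μL total → factor 1000/125 = 8
Dilution factor through tube D = 15.583 × 17.696 × 10.706 × 8 = 23618
[tube D] = 8.00 mg/mL / 23618 = 0.0003387 mg/mL = 339 ng/mL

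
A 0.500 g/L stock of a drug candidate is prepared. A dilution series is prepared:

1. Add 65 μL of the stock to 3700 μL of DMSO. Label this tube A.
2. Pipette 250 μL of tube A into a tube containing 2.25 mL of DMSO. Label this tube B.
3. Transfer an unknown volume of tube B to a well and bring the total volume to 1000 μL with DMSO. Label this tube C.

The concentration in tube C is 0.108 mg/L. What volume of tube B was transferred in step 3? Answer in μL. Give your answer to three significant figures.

125 μL

Step 1: 65 μL + 3700 μL = 3765 μL total → factor 3765/65 = 57.923
Step 2: 250 μL + 2.25 mL = 2500 μL total → factor 2500/250 = 10
Step 3: v brought to 1000 μL → factor = 1000 μL/v
Product of known-step factors = 579.23
Overall factor = 0.500 g/L / (0.108 mg/L) = 4629.6
Step-3 factor = 4629.6 / 579.23 = 7.9927
v = 1000 μL / 7.9927 = 125 μL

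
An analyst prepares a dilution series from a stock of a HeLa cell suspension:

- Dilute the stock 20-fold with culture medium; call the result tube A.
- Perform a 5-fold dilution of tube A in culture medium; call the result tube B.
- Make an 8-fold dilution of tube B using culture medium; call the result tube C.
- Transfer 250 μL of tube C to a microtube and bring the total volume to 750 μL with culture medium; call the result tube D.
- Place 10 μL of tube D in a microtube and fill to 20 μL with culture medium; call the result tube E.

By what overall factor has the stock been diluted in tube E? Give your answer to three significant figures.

Step 1: 20-fold → factor 20
Step 2: 5-fold → factor 5
Step 3: 8-fold → factor 8
Step 4: 250 μL brought to 750 μL → factor 750/250 = 3
Step 5: 10 μL brought to 20 μL → factor 20/10 = 2
Overall dilution factor = 20 × 5 × 8 × 3 × 2 = 4800

4.80 × 10^3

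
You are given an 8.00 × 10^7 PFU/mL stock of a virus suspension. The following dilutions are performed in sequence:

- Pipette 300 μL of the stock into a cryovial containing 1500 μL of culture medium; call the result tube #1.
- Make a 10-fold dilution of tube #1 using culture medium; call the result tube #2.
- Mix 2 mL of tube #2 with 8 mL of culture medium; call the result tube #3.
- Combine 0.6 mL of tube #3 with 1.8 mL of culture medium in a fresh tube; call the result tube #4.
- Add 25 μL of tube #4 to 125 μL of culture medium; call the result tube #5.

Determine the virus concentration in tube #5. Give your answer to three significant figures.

1.11 × 10^4 PFU/mL

Step 1: 300 μL + 1500 μL = 1800 μL total → factor 1800/300 = 6
Step 2: 10-fold → factor 10
Step 3: 2 mL + 8 mL = 10 mL total → factor 10/2 = 5
Step 4: 0.6 mL + 1.8 mL = 2.4 mL total → factor 2.4/0.6 = 4
Step 5: 25 μL + 125 μL = 150 μL total → factor 150/25 = 6
Overall dilution factor = 6 × 10 × 5 × 4 × 6 = 7200
Final = 8.00 × 10^7 PFU/mL / 7200 = 1.11 × 10^4 PFU/mL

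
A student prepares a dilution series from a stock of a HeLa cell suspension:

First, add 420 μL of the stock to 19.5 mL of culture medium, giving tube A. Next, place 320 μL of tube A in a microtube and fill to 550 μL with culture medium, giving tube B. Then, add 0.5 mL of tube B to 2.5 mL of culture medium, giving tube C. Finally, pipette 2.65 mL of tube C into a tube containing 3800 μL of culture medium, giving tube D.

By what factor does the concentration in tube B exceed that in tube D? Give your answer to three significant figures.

Step 1: 420 μL + 19.5 mL = 19920 μL total → factor 19920/420 = 47.429
Step 2: 320 μL brought to 550 μL → factor 550/320 = 1.7188
Step 3: 0.5 mL + 2.5 mL = 3 mL total → factor 3/0.5 = 6
Step 4: 2.65 mL + 3800 μL = 6.45 mL total → factor 6.45/2.65 = 2.434
Dilution factor to tube B = 81.518; to tube D = 1190.5
[tube B]/[tube D] = (factor to tube D)/(factor to tube B) = 1190.5/81.518 = 14.6

14.6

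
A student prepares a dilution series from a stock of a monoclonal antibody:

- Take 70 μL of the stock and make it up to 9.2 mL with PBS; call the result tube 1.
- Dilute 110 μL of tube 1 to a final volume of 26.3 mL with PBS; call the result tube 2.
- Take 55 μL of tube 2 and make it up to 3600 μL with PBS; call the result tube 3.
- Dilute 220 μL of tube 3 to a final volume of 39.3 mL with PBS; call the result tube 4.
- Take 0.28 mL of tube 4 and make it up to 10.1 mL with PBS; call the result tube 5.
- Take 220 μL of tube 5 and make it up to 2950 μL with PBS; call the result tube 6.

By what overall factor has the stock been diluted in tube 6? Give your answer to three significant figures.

1.78 × 10^11

Step 1: 70 μL brought to 9.2 mL → factor 9200/70 = 131.43
Step 2: 110 μL brought to 26.3 mL → factor 26300/110 = 239.09
Step 3: 55 μL brought to 3600 μL → factor 3600/55 = 65.455
Step 4: 220 μL brought to 39.3 mL → factor 39300/220 = 178.64
Step 5: 0.28 mL brought to 10.1 mL → factor 10.1/0.28 = 36.071
Step 6: 220 μL brought to 2950 μL → factor 2950/220 = 13.409
Overall dilution factor = 131.43 × 239.09 × 65.455 × 178.64 × 36.071 × 13.409 = 1.7772 × 10^11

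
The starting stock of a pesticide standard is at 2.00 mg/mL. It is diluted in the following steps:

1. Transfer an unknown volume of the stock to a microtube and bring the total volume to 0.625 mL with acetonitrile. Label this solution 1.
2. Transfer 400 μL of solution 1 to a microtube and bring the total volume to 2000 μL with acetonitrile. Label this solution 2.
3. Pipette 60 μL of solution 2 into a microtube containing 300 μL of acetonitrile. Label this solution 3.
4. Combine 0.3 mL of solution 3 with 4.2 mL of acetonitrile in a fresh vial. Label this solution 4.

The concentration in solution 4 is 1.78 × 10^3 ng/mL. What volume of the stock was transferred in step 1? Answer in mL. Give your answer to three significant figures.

0.250 mL

Step 1: v brought to 0.625 mL → factor = 0.625 mL/v
Step 2: 400 μL brought to 2000 μL → factor 2000/400 = 5
Step 3: 60 μL + 300 μL = 360 μL total → factor 360/60 = 6
Step 4: 0.3 mL + 4.2 mL = 4.5 mL total → factor 4.5/0.3 = 15
Product of known-step factors = 450
Overall factor = 2.00 mg/mL / (1.78 × 10^3 ng/mL) = 1123.6
Step-1 factor = 1123.6 / 450 = 2.4969
v = 0.625 mL / 2.4969 = 0.250 mL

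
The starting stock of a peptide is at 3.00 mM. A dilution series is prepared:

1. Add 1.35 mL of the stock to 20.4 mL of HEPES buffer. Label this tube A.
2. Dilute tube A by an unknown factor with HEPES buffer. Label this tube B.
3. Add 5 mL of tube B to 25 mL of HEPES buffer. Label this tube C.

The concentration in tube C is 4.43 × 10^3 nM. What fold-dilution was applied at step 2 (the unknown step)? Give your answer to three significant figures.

Step 1: 1.35 mL + 20.4 mL = 21.75 mL total → factor 21.75/1.35 = 16.111
Step 2: unknown factor x
Step 3: 5 mL + 25 mL = 30 mL total → factor 30/5 = 6
Product of known-step factors = 96.667
Overall factor = 3.00 mM / (4.43 × 10^3 nM) = 677.2
x = 677.2 / 96.667 = 7.01

7.01-fold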